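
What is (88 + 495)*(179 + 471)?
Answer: 378950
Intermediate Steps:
(88 + 495)*(179 + 471) = 583*650 = 378950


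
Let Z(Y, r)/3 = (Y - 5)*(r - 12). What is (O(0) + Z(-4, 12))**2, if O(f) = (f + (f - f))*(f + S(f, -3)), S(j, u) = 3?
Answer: 0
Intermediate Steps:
Z(Y, r) = 3*(-12 + r)*(-5 + Y) (Z(Y, r) = 3*((Y - 5)*(r - 12)) = 3*((-5 + Y)*(-12 + r)) = 3*((-12 + r)*(-5 + Y)) = 3*(-12 + r)*(-5 + Y))
O(f) = f*(3 + f) (O(f) = (f + (f - f))*(f + 3) = (f + 0)*(3 + f) = f*(3 + f))
(O(0) + Z(-4, 12))**2 = (0*(3 + 0) + (180 - 36*(-4) - 15*12 + 3*(-4)*12))**2 = (0*3 + (180 + 144 - 180 - 144))**2 = (0 + 0)**2 = 0**2 = 0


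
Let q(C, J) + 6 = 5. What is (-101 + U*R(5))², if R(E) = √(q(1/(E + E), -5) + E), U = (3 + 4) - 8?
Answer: 10609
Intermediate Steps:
q(C, J) = -1 (q(C, J) = -6 + 5 = -1)
U = -1 (U = 7 - 8 = -1)
R(E) = √(-1 + E)
(-101 + U*R(5))² = (-101 - √(-1 + 5))² = (-101 - √4)² = (-101 - 1*2)² = (-101 - 2)² = (-103)² = 10609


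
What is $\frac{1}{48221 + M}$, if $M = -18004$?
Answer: $\frac{1}{30217} \approx 3.3094 \cdot 10^{-5}$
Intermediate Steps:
$\frac{1}{48221 + M} = \frac{1}{48221 - 18004} = \frac{1}{30217}$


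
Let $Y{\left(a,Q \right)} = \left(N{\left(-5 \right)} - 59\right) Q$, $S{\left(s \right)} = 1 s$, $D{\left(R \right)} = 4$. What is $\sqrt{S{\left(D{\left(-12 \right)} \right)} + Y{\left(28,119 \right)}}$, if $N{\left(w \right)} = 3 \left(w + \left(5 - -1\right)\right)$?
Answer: $6 i \sqrt{185} \approx 81.609 i$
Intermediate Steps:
$N{\left(w \right)} = 18 + 3 w$ ($N{\left(w \right)} = 3 \left(w + \left(5 + 1\right)\right) = 3 \left(w + 6\right) = 3 \left(6 + w\right) = 18 + 3 w$)
$S{\left(s \right)} = s$
$Y{\left(a,Q \right)} = - 56 Q$ ($Y{\left(a,Q \right)} = \left(\left(18 + 3 \left(-5\right)\right) - 59\right) Q = \left(\left(18 - 15\right) - 59\right) Q = \left(3 - 59\right) Q = - 56 Q$)
$\sqrt{S{\left(D{\left(-12 \right)} \right)} + Y{\left(28,119 \right)}} = \sqrt{4 - 6664} = \sqrt{-6660} = 6 i \sqrt{185}$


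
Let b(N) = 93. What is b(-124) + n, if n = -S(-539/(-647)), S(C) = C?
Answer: 59632/647 ≈ 92.167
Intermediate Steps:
n = -539/647 (n = -(-539)/(-647) = -(-539)*(-1)/647 = -1*539/647 = -539/647 ≈ -0.83308)
b(-124) + n = 93 - 539/647 = 59632/647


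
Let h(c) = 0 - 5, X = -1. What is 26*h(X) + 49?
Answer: -81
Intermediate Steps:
h(c) = -5
26*h(X) + 49 = 26*(-5) + 49 = -130 + 49 = -81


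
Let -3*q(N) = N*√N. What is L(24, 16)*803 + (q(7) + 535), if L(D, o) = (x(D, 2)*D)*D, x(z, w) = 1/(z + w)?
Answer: 238219/13 - 7*√7/3 ≈ 18318.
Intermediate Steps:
x(z, w) = 1/(w + z)
q(N) = -N^(3/2)/3 (q(N) = -N*√N/3 = -N^(3/2)/3)
L(D, o) = D²/(2 + D) (L(D, o) = (D/(2 + D))*D = D²/(2 + D))
L(24, 16)*803 + (q(7) + 535) = (24²/(2 + 24))*803 + (-7*√7/3 + 535) = (576/26)*803 + (-7*√7/3 + 535) = (576*(1/26))*803 + (-7*√7/3 + 535) = (288/13)*803 + (535 - 7*√7/3) = 231264/13 + (535 - 7*√7/3) = 238219/13 - 7*√7/3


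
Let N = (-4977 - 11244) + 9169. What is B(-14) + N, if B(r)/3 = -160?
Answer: -7532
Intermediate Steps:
B(r) = -480 (B(r) = 3*(-160) = -480)
N = -7052 (N = -16221 + 9169 = -7052)
B(-14) + N = -480 - 7052 = -7532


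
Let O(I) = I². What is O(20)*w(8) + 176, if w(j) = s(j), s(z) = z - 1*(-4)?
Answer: 4976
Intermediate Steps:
s(z) = 4 + z (s(z) = z + 4 = 4 + z)
w(j) = 4 + j
O(20)*w(8) + 176 = 20²*(4 + 8) + 176 = 400*12 + 176 = 4800 + 176 = 4976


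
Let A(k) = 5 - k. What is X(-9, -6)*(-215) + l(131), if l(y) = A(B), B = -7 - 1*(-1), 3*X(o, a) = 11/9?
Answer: -2068/27 ≈ -76.593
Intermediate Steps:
X(o, a) = 11/27 (X(o, a) = (11/9)/3 = (11*(⅑))/3 = (⅓)*(11/9) = 11/27)
B = -6 (B = -7 + 1 = -6)
l(y) = 11 (l(y) = 5 - 1*(-6) = 5 + 6 = 11)
X(-9, -6)*(-215) + l(131) = (11/27)*(-215) + 11 = -2365/27 + 11 = -2068/27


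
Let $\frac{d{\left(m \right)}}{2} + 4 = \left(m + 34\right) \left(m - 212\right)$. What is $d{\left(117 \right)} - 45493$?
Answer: $-74191$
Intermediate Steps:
$d{\left(m \right)} = -8 + 2 \left(-212 + m\right) \left(34 + m\right)$ ($d{\left(m \right)} = -8 + 2 \left(m + 34\right) \left(m - 212\right) = -8 + 2 \left(34 + m\right) \left(-212 + m\right) = -8 + 2 \left(-212 + m\right) \left(34 + m\right)$)
$d{\left(117 \right)} - 45493 = \left(-14424 - 41652 + 2 \cdot 117^{2}\right) - 45493 = \left(-14424 - 41652 + 2 \cdot 13689\right) - 45493 = \left(-14424 - 41652 + 27378\right) - 45493 = -28698 - 45493 = -74191$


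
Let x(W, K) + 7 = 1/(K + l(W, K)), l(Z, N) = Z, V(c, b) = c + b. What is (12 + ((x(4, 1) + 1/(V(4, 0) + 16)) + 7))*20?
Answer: 245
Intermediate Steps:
V(c, b) = b + c
x(W, K) = -7 + 1/(K + W)
(12 + ((x(4, 1) + 1/(V(4, 0) + 16)) + 7))*20 = (12 + (((1 - 7*1 - 7*4)/(1 + 4) + 1/((0 + 4) + 16)) + 7))*20 = (12 + (((1 - 7 - 28)/5 + 1/(4 + 16)) + 7))*20 = (12 + (((⅕)*(-34) + 1/20) + 7))*20 = (12 + ((-34/5 + 1/20) + 7))*20 = (12 + (-27/4 + 7))*20 = (12 + ¼)*20 = (49/4)*20 = 245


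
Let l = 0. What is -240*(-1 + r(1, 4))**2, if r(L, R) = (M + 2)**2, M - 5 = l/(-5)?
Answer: -552960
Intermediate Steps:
M = 5 (M = 5 + 0/(-5) = 5 + 0*(-1/5) = 5 + 0 = 5)
r(L, R) = 49 (r(L, R) = (5 + 2)**2 = 7**2 = 49)
-240*(-1 + r(1, 4))**2 = -240*(-1 + 49)**2 = -240*48**2 = -240*2304 = -552960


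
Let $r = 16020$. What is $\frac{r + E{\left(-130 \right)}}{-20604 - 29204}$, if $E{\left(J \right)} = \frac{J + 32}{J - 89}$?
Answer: $- \frac{1754239}{5453976} \approx -0.32164$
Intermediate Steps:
$E{\left(J \right)} = \frac{32 + J}{-89 + J}$
$\frac{r + E{\left(-130 \right)}}{-20604 - 29204} = \frac{16020 + \frac{32 - 130}{-89 - 130}}{-20604 - 29204} = \frac{16020 + \frac{1}{-219} \left(-98\right)}{-49808} = \left(16020 - - \frac{98}{219}\right) \left(- \frac{1}{49808}\right) = \left(16020 + \frac{98}{219}\right) \left(- \frac{1}{49808}\right) = \frac{3508478}{219} \left(- \frac{1}{49808}\right) = - \frac{1754239}{5453976}$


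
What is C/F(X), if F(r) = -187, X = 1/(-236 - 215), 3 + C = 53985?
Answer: -53982/187 ≈ -288.67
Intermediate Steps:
C = 53982 (C = -3 + 53985 = 53982)
X = -1/451 (X = 1/(-451) = -1/451 ≈ -0.0022173)
C/F(X) = 53982/(-187) = 53982*(-1/187) = -53982/187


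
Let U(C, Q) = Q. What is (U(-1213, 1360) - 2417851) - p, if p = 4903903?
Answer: -7320394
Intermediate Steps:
(U(-1213, 1360) - 2417851) - p = (1360 - 2417851) - 1*4903903 = -2416491 - 4903903 = -7320394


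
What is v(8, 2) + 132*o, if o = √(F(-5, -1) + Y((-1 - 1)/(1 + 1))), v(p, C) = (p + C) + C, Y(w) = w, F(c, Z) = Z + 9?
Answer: 12 + 132*√7 ≈ 361.24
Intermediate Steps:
F(c, Z) = 9 + Z
v(p, C) = p + 2*C (v(p, C) = (C + p) + C = p + 2*C)
o = √7 (o = √((9 - 1) + (-1 - 1)/(1 + 1)) = √(8 - 2/2) = √(8 - 2*½) = √(8 - 1) = √7 ≈ 2.6458)
v(8, 2) + 132*o = (8 + 2*2) + 132*√7 = (8 + 4) + 132*√7 = 12 + 132*√7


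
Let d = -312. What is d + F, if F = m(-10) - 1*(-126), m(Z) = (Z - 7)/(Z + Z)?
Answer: -3703/20 ≈ -185.15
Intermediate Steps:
m(Z) = (-7 + Z)/(2*Z) (m(Z) = (-7 + Z)/((2*Z)) = (-7 + Z)*(1/(2*Z)) = (-7 + Z)/(2*Z))
F = 2537/20 (F = (½)*(-7 - 10)/(-10) - 1*(-126) = (½)*(-⅒)*(-17) + 126 = 17/20 + 126 = 2537/20 ≈ 126.85)
d + F = -312 + 2537/20 = -3703/20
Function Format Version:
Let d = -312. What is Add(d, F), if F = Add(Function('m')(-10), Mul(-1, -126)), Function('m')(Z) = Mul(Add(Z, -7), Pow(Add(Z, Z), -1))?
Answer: Rational(-3703, 20) ≈ -185.15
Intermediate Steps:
Function('m')(Z) = Mul(Rational(1, 2), Pow(Z, -1), Add(-7, Z)) (Function('m')(Z) = Mul(Add(-7, Z), Pow(Mul(2, Z), -1)) = Mul(Add(-7, Z), Mul(Rational(1, 2), Pow(Z, -1))) = Mul(Rational(1, 2), Pow(Z, -1), Add(-7, Z)))
F = Rational(2537, 20) (F = Add(Mul(Rational(1, 2), Pow(-10, -1), Add(-7, -10)), Mul(-1, -126)) = Add(Mul(Rational(1, 2), Rational(-1, 10), -17), 126) = Add(Rational(17, 20), 126) = Rational(2537, 20) ≈ 126.85)
Add(d, F) = Add(-312, Rational(2537, 20)) = Rational(-3703, 20)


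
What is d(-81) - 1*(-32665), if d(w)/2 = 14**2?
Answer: 33057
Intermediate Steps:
d(w) = 392 (d(w) = 2*14**2 = 2*196 = 392)
d(-81) - 1*(-32665) = 392 - 1*(-32665) = 392 + 32665 = 33057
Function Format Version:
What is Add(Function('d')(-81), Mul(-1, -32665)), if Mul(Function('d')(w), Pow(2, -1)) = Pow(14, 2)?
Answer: 33057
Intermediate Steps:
Function('d')(w) = 392 (Function('d')(w) = Mul(2, Pow(14, 2)) = Mul(2, 196) = 392)
Add(Function('d')(-81), Mul(-1, -32665)) = Add(392, Mul(-1, -32665)) = Add(392, 32665) = 33057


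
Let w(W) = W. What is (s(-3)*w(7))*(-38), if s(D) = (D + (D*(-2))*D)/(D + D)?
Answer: -931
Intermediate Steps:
s(D) = (D - 2*D²)/(2*D) (s(D) = (D + (-2*D)*D)/((2*D)) = (D - 2*D²)*(1/(2*D)) = (D - 2*D²)/(2*D))
(s(-3)*w(7))*(-38) = ((½ - 1*(-3))*7)*(-38) = ((½ + 3)*7)*(-38) = ((7/2)*7)*(-38) = (49/2)*(-38) = -931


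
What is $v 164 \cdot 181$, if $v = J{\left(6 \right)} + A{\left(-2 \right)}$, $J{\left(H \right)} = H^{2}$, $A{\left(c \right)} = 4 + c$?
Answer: $1127992$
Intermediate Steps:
$v = 38$ ($v = 6^{2} + \left(4 - 2\right) = 36 + 2 = 38$)
$v 164 \cdot 181 = 38 \cdot 164 \cdot 181 = 6232 \cdot 181 = 1127992$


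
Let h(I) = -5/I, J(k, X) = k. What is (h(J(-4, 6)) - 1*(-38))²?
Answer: 24649/16 ≈ 1540.6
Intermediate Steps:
(h(J(-4, 6)) - 1*(-38))² = (-5/(-4) - 1*(-38))² = (-5*(-¼) + 38)² = (5/4 + 38)² = (157/4)² = 24649/16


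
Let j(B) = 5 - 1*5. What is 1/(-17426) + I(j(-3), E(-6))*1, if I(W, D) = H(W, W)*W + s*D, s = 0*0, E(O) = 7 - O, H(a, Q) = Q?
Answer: -1/17426 ≈ -5.7386e-5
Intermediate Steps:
j(B) = 0 (j(B) = 5 - 5 = 0)
s = 0
I(W, D) = W² (I(W, D) = W*W + 0*D = W² + 0 = W²)
1/(-17426) + I(j(-3), E(-6))*1 = 1/(-17426) + 0²*1 = -1/17426 + 0*1 = -1/17426 + 0 = -1/17426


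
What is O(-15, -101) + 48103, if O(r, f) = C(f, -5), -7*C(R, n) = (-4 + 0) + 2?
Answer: 336723/7 ≈ 48103.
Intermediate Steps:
C(R, n) = 2/7 (C(R, n) = -((-4 + 0) + 2)/7 = -(-4 + 2)/7 = -⅐*(-2) = 2/7)
O(r, f) = 2/7
O(-15, -101) + 48103 = 2/7 + 48103 = 336723/7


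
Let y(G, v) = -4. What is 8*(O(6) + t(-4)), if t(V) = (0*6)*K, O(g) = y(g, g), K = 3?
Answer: -32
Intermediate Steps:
O(g) = -4
t(V) = 0 (t(V) = (0*6)*3 = 0*3 = 0)
8*(O(6) + t(-4)) = 8*(-4 + 0) = 8*(-4) = -32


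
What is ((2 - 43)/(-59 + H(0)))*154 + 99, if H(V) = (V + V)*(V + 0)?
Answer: 12155/59 ≈ 206.02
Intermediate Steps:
H(V) = 2*V² (H(V) = (2*V)*V = 2*V²)
((2 - 43)/(-59 + H(0)))*154 + 99 = ((2 - 43)/(-59 + 2*0²))*154 + 99 = -41/(-59 + 2*0)*154 + 99 = -41/(-59 + 0)*154 + 99 = -41/(-59)*154 + 99 = -41*(-1/59)*154 + 99 = (41/59)*154 + 99 = 6314/59 + 99 = 12155/59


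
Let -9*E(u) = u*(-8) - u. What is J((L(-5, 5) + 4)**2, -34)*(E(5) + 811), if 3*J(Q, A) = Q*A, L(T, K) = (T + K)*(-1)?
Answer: -147968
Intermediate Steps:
E(u) = u (E(u) = -(u*(-8) - u)/9 = -(-8*u - u)/9 = -(-1)*u = u)
L(T, K) = -K - T (L(T, K) = (K + T)*(-1) = -K - T)
J(Q, A) = A*Q/3 (J(Q, A) = (Q*A)/3 = (A*Q)/3 = A*Q/3)
J((L(-5, 5) + 4)**2, -34)*(E(5) + 811) = ((1/3)*(-34)*((-1*5 - 1*(-5)) + 4)**2)*(5 + 811) = ((1/3)*(-34)*((-5 + 5) + 4)**2)*816 = ((1/3)*(-34)*(0 + 4)**2)*816 = ((1/3)*(-34)*4**2)*816 = ((1/3)*(-34)*16)*816 = -544/3*816 = -147968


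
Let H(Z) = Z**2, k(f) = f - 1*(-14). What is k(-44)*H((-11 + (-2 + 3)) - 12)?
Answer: -14520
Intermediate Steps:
k(f) = 14 + f (k(f) = f + 14 = 14 + f)
k(-44)*H((-11 + (-2 + 3)) - 12) = (14 - 44)*((-11 + (-2 + 3)) - 12)**2 = -30*((-11 + 1) - 12)**2 = -30*(-10 - 12)**2 = -30*(-22)**2 = -30*484 = -14520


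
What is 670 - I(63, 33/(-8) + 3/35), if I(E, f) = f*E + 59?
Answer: 34619/40 ≈ 865.47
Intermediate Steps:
I(E, f) = 59 + E*f (I(E, f) = E*f + 59 = 59 + E*f)
670 - I(63, 33/(-8) + 3/35) = 670 - (59 + 63*(33/(-8) + 3/35)) = 670 - (59 + 63*(33*(-1/8) + 3*(1/35))) = 670 - (59 + 63*(-33/8 + 3/35)) = 670 - (59 + 63*(-1131/280)) = 670 - (59 - 10179/40) = 670 - 1*(-7819/40) = 670 + 7819/40 = 34619/40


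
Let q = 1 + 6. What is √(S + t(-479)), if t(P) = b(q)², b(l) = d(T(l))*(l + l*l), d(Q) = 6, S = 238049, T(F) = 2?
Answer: √350945 ≈ 592.41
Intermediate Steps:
q = 7
b(l) = 6*l + 6*l² (b(l) = 6*(l + l*l) = 6*(l + l²) = 6*l + 6*l²)
t(P) = 112896 (t(P) = (6*7*(1 + 7))² = (6*7*8)² = 336² = 112896)
√(S + t(-479)) = √(238049 + 112896) = √350945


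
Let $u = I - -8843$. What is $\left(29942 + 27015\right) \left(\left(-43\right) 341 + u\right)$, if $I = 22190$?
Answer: $932386090$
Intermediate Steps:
$u = 31033$ ($u = 22190 - -8843 = 22190 + 8843 = 31033$)
$\left(29942 + 27015\right) \left(\left(-43\right) 341 + u\right) = \left(29942 + 27015\right) \left(\left(-43\right) 341 + 31033\right) = 56957 \left(-14663 + 31033\right) = 56957 \cdot 16370 = 932386090$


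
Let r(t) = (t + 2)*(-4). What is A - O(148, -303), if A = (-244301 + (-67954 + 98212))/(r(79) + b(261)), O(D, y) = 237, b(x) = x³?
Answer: -4213897952/17779257 ≈ -237.01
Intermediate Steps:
r(t) = -8 - 4*t (r(t) = (2 + t)*(-4) = -8 - 4*t)
A = -214043/17779257 (A = (-244301 + (-67954 + 98212))/((-8 - 4*79) + 261³) = (-244301 + 30258)/((-8 - 316) + 17779581) = -214043/(-324 + 17779581) = -214043/17779257 ≈ -0.012039)
A - O(148, -303) = -214043/17779257 - 1*237 = -214043/17779257 - 237 = -4213897952/17779257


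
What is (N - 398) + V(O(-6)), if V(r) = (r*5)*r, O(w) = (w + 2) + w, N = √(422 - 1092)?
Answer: 102 + I*√670 ≈ 102.0 + 25.884*I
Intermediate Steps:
N = I*√670 (N = √(-670) = I*√670 ≈ 25.884*I)
O(w) = 2 + 2*w (O(w) = (2 + w) + w = 2 + 2*w)
V(r) = 5*r² (V(r) = (5*r)*r = 5*r²)
(N - 398) + V(O(-6)) = (I*√670 - 398) + 5*(2 + 2*(-6))² = (-398 + I*√670) + 5*(2 - 12)² = (-398 + I*√670) + 5*(-10)² = (-398 + I*√670) + 5*100 = (-398 + I*√670) + 500 = 102 + I*√670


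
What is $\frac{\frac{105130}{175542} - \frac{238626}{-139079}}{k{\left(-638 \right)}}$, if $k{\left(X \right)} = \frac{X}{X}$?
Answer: $\frac{28255130281}{12207102909} \approx 2.3146$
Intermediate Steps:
$k{\left(X \right)} = 1$
$\frac{\frac{105130}{175542} - \frac{238626}{-139079}}{k{\left(-638 \right)}} = \frac{\frac{105130}{175542} - \frac{238626}{-139079}}{1} = \left(105130 \cdot \frac{1}{175542} - - \frac{238626}{139079}\right) 1 = \left(\frac{52565}{87771} + \frac{238626}{139079}\right) 1 = \frac{28255130281}{12207102909} \cdot 1 = \frac{28255130281}{12207102909}$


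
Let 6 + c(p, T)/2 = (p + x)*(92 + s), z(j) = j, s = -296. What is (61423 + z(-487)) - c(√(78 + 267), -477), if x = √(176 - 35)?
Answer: 60948 + 408*√141 + 408*√345 ≈ 73371.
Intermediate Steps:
x = √141 ≈ 11.874
c(p, T) = -12 - 408*p - 408*√141 (c(p, T) = -12 + 2*((p + √141)*(92 - 296)) = -12 + 2*((p + √141)*(-204)) = -12 + 2*(-204*p - 204*√141) = -12 + (-408*p - 408*√141) = -12 - 408*p - 408*√141)
(61423 + z(-487)) - c(√(78 + 267), -477) = (61423 - 487) - (-12 - 408*√(78 + 267) - 408*√141) = 60936 - (-12 - 408*√345 - 408*√141) = 60936 - (-12 - 408*√141 - 408*√345) = 60936 + (12 + 408*√141 + 408*√345) = 60948 + 408*√141 + 408*√345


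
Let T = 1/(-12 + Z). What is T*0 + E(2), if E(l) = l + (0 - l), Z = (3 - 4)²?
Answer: 0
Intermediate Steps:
Z = 1 (Z = (-1)² = 1)
E(l) = 0 (E(l) = l - l = 0)
T = -1/11 (T = 1/(-12 + 1) = 1/(-11) = -1/11 ≈ -0.090909)
T*0 + E(2) = -1/11*0 + 0 = 0 + 0 = 0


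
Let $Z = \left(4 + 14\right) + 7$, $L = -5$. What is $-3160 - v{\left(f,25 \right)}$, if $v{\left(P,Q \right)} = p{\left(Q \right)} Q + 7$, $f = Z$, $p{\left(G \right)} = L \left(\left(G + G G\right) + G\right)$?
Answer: $81208$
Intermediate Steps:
$p{\left(G \right)} = - 10 G - 5 G^{2}$ ($p{\left(G \right)} = - 5 \left(\left(G + G G\right) + G\right) = - 5 \left(\left(G + G^{2}\right) + G\right) = - 5 \left(G^{2} + 2 G\right) = - 10 G - 5 G^{2}$)
$Z = 25$ ($Z = 18 + 7 = 25$)
$f = 25$
$v{\left(P,Q \right)} = 7 - 5 Q^{2} \left(2 + Q\right)$ ($v{\left(P,Q \right)} = - 5 Q \left(2 + Q\right) Q + 7 = - 5 Q^{2} \left(2 + Q\right) + 7 = 7 - 5 Q^{2} \left(2 + Q\right)$)
$-3160 - v{\left(f,25 \right)} = -3160 - \left(7 - 5 \cdot 25^{2} \left(2 + 25\right)\right) = -3160 - \left(7 - 3125 \cdot 27\right) = -3160 - \left(7 - 84375\right) = -3160 - -84368 = -3160 + 84368 = 81208$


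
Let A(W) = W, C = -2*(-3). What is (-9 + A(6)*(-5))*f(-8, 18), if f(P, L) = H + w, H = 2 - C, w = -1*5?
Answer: 351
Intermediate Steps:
C = 6
w = -5
H = -4 (H = 2 - 1*6 = 2 - 6 = -4)
f(P, L) = -9 (f(P, L) = -4 - 5 = -9)
(-9 + A(6)*(-5))*f(-8, 18) = (-9 + 6*(-5))*(-9) = (-9 - 30)*(-9) = -39*(-9) = 351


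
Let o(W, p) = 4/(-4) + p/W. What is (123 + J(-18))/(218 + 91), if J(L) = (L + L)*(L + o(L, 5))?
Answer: 817/309 ≈ 2.6440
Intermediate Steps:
o(W, p) = -1 + p/W (o(W, p) = 4*(-¼) + p/W = -1 + p/W)
J(L) = 2*L*(L + (5 - L)/L) (J(L) = (L + L)*(L + (5 - L)/L) = (2*L)*(L + (5 - L)/L) = 2*L*(L + (5 - L)/L))
(123 + J(-18))/(218 + 91) = (123 + (10 - 2*(-18) + 2*(-18)²))/(218 + 91) = (123 + (10 + 36 + 2*324))/309 = (123 + (10 + 36 + 648))*(1/309) = (123 + 694)*(1/309) = 817*(1/309) = 817/309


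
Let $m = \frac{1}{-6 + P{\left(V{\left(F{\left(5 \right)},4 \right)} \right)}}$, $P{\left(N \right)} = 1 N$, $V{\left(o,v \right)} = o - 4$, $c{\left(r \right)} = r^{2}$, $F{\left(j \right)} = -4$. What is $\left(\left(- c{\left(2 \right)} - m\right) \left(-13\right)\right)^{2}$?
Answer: $\frac{511225}{196} \approx 2608.3$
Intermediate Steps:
$V{\left(o,v \right)} = -4 + o$
$P{\left(N \right)} = N$
$m = - \frac{1}{14}$ ($m = \frac{1}{-6 - 8} = \frac{1}{-14} = - \frac{1}{14} \approx -0.071429$)
$\left(\left(- c{\left(2 \right)} - m\right) \left(-13\right)\right)^{2} = \left(\left(- 2^{2} - - \frac{1}{14}\right) \left(-13\right)\right)^{2} = \left(\left(\left(-1\right) 4 + \frac{1}{14}\right) \left(-13\right)\right)^{2} = \left(\left(-4 + \frac{1}{14}\right) \left(-13\right)\right)^{2} = \left(\left(- \frac{55}{14}\right) \left(-13\right)\right)^{2} = \left(\frac{715}{14}\right)^{2} = \frac{511225}{196}$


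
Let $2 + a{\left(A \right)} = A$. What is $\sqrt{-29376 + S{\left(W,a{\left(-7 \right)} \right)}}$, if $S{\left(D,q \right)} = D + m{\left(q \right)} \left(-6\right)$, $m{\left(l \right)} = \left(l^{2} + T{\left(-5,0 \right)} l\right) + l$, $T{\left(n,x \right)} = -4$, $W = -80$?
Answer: $2 i \sqrt{7526} \approx 173.51 i$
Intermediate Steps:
$a{\left(A \right)} = -2 + A$
$m{\left(l \right)} = l^{2} - 3 l$ ($m{\left(l \right)} = \left(l^{2} - 4 l\right) + l = l^{2} - 3 l$)
$S{\left(D,q \right)} = D - 6 q \left(-3 + q\right)$ ($S{\left(D,q \right)} = D + q \left(-3 + q\right) \left(-6\right) = D - 6 q \left(-3 + q\right)$)
$\sqrt{-29376 + S{\left(W,a{\left(-7 \right)} \right)}} = \sqrt{-29376 - \left(80 + 6 \left(-2 - 7\right) \left(-3 - 9\right)\right)} = \sqrt{-29376 - \left(80 - 54 \left(-3 - 9\right)\right)} = \sqrt{-29376 - \left(80 - -648\right)} = \sqrt{-29376 - 728} = \sqrt{-30104} = 2 i \sqrt{7526}$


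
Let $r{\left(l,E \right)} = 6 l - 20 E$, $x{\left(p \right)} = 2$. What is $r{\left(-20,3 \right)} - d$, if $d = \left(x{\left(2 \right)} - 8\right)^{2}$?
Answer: $-216$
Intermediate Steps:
$d = 36$ ($d = \left(2 - 8\right)^{2} = \left(-6\right)^{2} = 36$)
$r{\left(l,E \right)} = - 20 E + 6 l$
$r{\left(-20,3 \right)} - d = \left(\left(-20\right) 3 + 6 \left(-20\right)\right) - 36 = \left(-60 - 120\right) - 36 = -180 - 36 = -216$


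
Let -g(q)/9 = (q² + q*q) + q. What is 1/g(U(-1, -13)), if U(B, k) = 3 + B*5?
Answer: -1/54 ≈ -0.018519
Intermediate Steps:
U(B, k) = 3 + 5*B
g(q) = -18*q² - 9*q (g(q) = -9*((q² + q*q) + q) = -9*((q² + q²) + q) = -9*(2*q² + q) = -9*(q + 2*q²) = -18*q² - 9*q)
1/g(U(-1, -13)) = 1/(-9*(3 + 5*(-1))*(1 + 2*(3 + 5*(-1)))) = 1/(-9*(3 - 5)*(1 + 2*(3 - 5))) = 1/(-9*(-2)*(1 + 2*(-2))) = 1/(-9*(-2)*(1 - 4)) = 1/(-9*(-2)*(-3)) = 1/(-54) = -1/54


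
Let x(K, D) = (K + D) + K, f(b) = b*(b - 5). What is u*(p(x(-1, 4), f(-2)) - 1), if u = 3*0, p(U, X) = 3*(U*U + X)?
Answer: 0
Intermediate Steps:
f(b) = b*(-5 + b)
x(K, D) = D + 2*K (x(K, D) = (D + K) + K = D + 2*K)
p(U, X) = 3*X + 3*U**2 (p(U, X) = 3*(U**2 + X) = 3*(X + U**2) = 3*X + 3*U**2)
u = 0
u*(p(x(-1, 4), f(-2)) - 1) = 0*((3*(-2*(-5 - 2)) + 3*(4 + 2*(-1))**2) - 1) = 0*((3*(-2*(-7)) + 3*(4 - 2)**2) - 1) = 0*((3*14 + 3*2**2) - 1) = 0*((42 + 3*4) - 1) = 0*((42 + 12) - 1) = 0*(54 - 1) = 0*53 = 0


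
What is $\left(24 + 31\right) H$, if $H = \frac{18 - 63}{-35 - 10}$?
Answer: $55$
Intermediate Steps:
$H = 1$ ($H = - \frac{45}{-45} = \left(-45\right) \left(- \frac{1}{45}\right) = 1$)
$\left(24 + 31\right) H = \left(24 + 31\right) 1 = 55 \cdot 1 = 55$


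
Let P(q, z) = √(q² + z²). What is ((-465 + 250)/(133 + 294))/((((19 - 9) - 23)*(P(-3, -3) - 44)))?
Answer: -4730/5323409 - 645*√2/10646818 ≈ -0.00097420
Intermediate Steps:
((-465 + 250)/(133 + 294))/((((19 - 9) - 23)*(P(-3, -3) - 44))) = ((-465 + 250)/(133 + 294))/((((19 - 9) - 23)*(√((-3)² + (-3)²) - 44))) = (-215/427)/(((10 - 23)*(√(9 + 9) - 44))) = (-215*1/427)/((-13*(√18 - 44))) = -215/427/(-13*(3*√2 - 44)) = -215/427/(-13*(-44 + 3*√2)) = -215/427/(572 - 39*√2) = -215/(427*(572 - 39*√2))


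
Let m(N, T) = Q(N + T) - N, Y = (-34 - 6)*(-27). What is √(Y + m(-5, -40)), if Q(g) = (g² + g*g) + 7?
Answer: √5142 ≈ 71.708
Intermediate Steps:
Q(g) = 7 + 2*g² (Q(g) = (g² + g²) + 7 = 2*g² + 7 = 7 + 2*g²)
Y = 1080 (Y = -40*(-27) = 1080)
m(N, T) = 7 - N + 2*(N + T)² (m(N, T) = (7 + 2*(N + T)²) - N = 7 - N + 2*(N + T)²)
√(Y + m(-5, -40)) = √(1080 + (7 - 1*(-5) + 2*(-5 - 40)²)) = √(1080 + (7 + 5 + 2*(-45)²)) = √(1080 + (7 + 5 + 2*2025)) = √(1080 + (7 + 5 + 4050)) = √(1080 + 4062) = √5142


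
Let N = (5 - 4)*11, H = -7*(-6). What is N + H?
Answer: 53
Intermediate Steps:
H = 42
N = 11 (N = 1*11 = 11)
N + H = 11 + 42 = 53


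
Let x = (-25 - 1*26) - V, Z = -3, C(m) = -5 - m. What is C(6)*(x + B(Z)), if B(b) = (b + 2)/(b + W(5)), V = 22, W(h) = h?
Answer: 1617/2 ≈ 808.50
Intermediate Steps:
B(b) = (2 + b)/(5 + b) (B(b) = (b + 2)/(b + 5) = (2 + b)/(5 + b))
x = -73 (x = (-25 - 1*26) - 1*22 = (-25 - 26) - 22 = -51 - 22 = -73)
C(6)*(x + B(Z)) = (-5 - 1*6)*(-73 + (2 - 3)/(5 - 3)) = (-5 - 6)*(-73 - 1/2) = -11*(-73 + (1/2)*(-1)) = -11*(-73 - 1/2) = -11*(-147/2) = 1617/2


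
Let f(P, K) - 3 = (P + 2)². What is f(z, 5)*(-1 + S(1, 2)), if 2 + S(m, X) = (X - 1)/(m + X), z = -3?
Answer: -32/3 ≈ -10.667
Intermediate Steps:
S(m, X) = -2 + (-1 + X)/(X + m) (S(m, X) = -2 + (X - 1)/(m + X) = -2 + (-1 + X)/(X + m))
f(P, K) = 3 + (2 + P)² (f(P, K) = 3 + (P + 2)² = 3 + (2 + P)²)
f(z, 5)*(-1 + S(1, 2)) = (3 + (2 - 3)²)*(-1 + (-1 - 1*2 - 2*1)/(2 + 1)) = (3 + (-1)²)*(-1 + (-1 - 2 - 2)/3) = (3 + 1)*(-1 + (⅓)*(-5)) = 4*(-1 - 5/3) = 4*(-8/3) = -32/3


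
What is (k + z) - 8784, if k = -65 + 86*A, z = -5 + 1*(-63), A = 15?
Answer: -7627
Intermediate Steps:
z = -68 (z = -5 - 63 = -68)
k = 1225 (k = -65 + 86*15 = -65 + 1290 = 1225)
(k + z) - 8784 = (1225 - 68) - 8784 = 1157 - 8784 = -7627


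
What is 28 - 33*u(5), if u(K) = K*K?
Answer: -797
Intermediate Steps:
u(K) = K²
28 - 33*u(5) = 28 - 33*5² = 28 - 33*25 = 28 - 825 = -797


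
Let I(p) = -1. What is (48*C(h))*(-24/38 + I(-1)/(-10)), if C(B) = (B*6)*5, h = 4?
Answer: -58176/19 ≈ -3061.9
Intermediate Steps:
C(B) = 30*B (C(B) = (6*B)*5 = 30*B)
(48*C(h))*(-24/38 + I(-1)/(-10)) = (48*(30*4))*(-24/38 - 1/(-10)) = (48*120)*(-24*1/38 - 1*(-⅒)) = 5760*(-12/19 + ⅒) = 5760*(-101/190) = -58176/19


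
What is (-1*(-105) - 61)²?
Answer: 1936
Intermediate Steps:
(-1*(-105) - 61)² = (105 - 61)² = 44² = 1936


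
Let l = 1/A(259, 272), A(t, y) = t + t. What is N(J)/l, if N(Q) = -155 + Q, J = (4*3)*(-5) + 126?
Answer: -46102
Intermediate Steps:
A(t, y) = 2*t
J = 66 (J = 12*(-5) + 126 = -60 + 126 = 66)
l = 1/518 (l = 1/(2*259) = 1/518 ≈ 0.0019305)
N(J)/l = (-155 + 66)/(1/518) = -89*518 = -46102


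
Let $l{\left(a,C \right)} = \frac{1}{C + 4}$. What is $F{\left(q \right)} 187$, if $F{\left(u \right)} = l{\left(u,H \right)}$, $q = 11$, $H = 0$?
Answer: $\frac{187}{4} \approx 46.75$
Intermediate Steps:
$l{\left(a,C \right)} = \frac{1}{4 + C}$
$F{\left(u \right)} = \frac{1}{4}$ ($F{\left(u \right)} = \frac{1}{4 + 0} = \frac{1}{4}$)
$F{\left(q \right)} 187 = \frac{1}{4} \cdot 187 = \frac{187}{4}$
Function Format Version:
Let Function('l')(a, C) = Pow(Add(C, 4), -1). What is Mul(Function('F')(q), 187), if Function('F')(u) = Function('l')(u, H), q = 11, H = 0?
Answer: Rational(187, 4) ≈ 46.750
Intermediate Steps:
Function('l')(a, C) = Pow(Add(4, C), -1)
Function('F')(u) = Rational(1, 4) (Function('F')(u) = Pow(Add(4, 0), -1) = Pow(4, -1) = Rational(1, 4))
Mul(Function('F')(q), 187) = Mul(Rational(1, 4), 187) = Rational(187, 4)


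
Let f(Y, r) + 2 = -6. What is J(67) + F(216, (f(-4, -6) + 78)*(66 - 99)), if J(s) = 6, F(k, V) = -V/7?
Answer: 336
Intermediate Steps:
f(Y, r) = -8 (f(Y, r) = -2 - 6 = -8)
F(k, V) = -V/7 (F(k, V) = -V*(⅐) = -V/7)
J(67) + F(216, (f(-4, -6) + 78)*(66 - 99)) = 6 - (-8 + 78)*(66 - 99)/7 = 6 - 10*(-33) = 6 - ⅐*(-2310) = 6 + 330 = 336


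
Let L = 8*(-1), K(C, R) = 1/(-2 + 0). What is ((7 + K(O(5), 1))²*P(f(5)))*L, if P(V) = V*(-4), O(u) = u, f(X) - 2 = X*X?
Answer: 36504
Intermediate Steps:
f(X) = 2 + X² (f(X) = 2 + X*X = 2 + X²)
K(C, R) = -½ (K(C, R) = 1/(-2) = -½)
P(V) = -4*V
L = -8
((7 + K(O(5), 1))²*P(f(5)))*L = ((7 - ½)²*(-4*(2 + 5²)))*(-8) = ((13/2)²*(-4*(2 + 25)))*(-8) = (169*(-4*27)/4)*(-8) = ((169/4)*(-108))*(-8) = -4563*(-8) = 36504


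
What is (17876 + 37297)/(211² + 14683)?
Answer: 55173/59204 ≈ 0.93191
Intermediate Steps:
(17876 + 37297)/(211² + 14683) = 55173/(44521 + 14683) = 55173/59204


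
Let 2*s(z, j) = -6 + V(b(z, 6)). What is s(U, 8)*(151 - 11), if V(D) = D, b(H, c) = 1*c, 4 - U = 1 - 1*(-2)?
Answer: 0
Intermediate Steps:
U = 1 (U = 4 - (1 - 1*(-2)) = 4 - (1 + 2) = 4 - 1*3 = 4 - 3 = 1)
b(H, c) = c
s(z, j) = 0 (s(z, j) = (-6 + 6)/2 = (1/2)*0 = 0)
s(U, 8)*(151 - 11) = 0*(151 - 11) = 0*140 = 0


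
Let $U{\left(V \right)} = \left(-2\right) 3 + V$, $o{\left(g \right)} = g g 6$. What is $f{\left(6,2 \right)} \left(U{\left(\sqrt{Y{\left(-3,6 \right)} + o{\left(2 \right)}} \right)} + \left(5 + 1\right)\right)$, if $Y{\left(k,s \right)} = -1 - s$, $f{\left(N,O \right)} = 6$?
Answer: $6 \sqrt{17} \approx 24.739$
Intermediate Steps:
$o{\left(g \right)} = 6 g^{2}$ ($o{\left(g \right)} = g^{2} \cdot 6 = 6 g^{2}$)
$U{\left(V \right)} = -6 + V$
$f{\left(6,2 \right)} \left(U{\left(\sqrt{Y{\left(-3,6 \right)} + o{\left(2 \right)}} \right)} + \left(5 + 1\right)\right) = 6 \left(\left(-6 + \sqrt{\left(-1 - 6\right) + 6 \cdot 2^{2}}\right) + \left(5 + 1\right)\right) = 6 \left(\left(-6 + \sqrt{\left(-1 - 6\right) + 6 \cdot 4}\right) + 6\right) = 6 \left(\left(-6 + \sqrt{-7 + 24}\right) + 6\right) = 6 \left(\left(-6 + \sqrt{17}\right) + 6\right) = 6 \sqrt{17}$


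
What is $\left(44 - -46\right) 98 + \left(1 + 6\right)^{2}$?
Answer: $8869$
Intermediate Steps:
$\left(44 - -46\right) 98 + \left(1 + 6\right)^{2} = \left(44 + 46\right) 98 + 7^{2} = 90 \cdot 98 + 49 = 8820 + 49 = 8869$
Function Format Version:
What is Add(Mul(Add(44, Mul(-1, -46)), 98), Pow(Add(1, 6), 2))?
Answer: 8869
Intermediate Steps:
Add(Mul(Add(44, Mul(-1, -46)), 98), Pow(Add(1, 6), 2)) = Add(Mul(Add(44, 46), 98), Pow(7, 2)) = Add(Mul(90, 98), 49) = Add(8820, 49) = 8869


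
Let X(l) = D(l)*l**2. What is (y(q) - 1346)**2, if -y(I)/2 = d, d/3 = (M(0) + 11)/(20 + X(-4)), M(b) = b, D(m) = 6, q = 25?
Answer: 6099766201/3364 ≈ 1.8132e+6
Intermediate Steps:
X(l) = 6*l**2
d = 33/116 (d = 3*((0 + 11)/(20 + 6*(-4)**2)) = 3*(11/(20 + 6*16)) = 3*(11/(20 + 96)) = 3*(11/116) = 33/116 ≈ 0.28448)
y(I) = -33/58 (y(I) = -2*33/116 = -33/58)
(y(q) - 1346)**2 = (-33/58 - 1346)**2 = (-78101/58)**2 = 6099766201/3364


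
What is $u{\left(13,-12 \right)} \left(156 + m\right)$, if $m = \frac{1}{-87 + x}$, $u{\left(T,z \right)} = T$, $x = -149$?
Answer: $\frac{478595}{236} \approx 2027.9$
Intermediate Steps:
$m = - \frac{1}{236}$ ($m = \frac{1}{-87 - 149} = \frac{1}{-236} = - \frac{1}{236} \approx -0.0042373$)
$u{\left(13,-12 \right)} \left(156 + m\right) = 13 \left(156 - \frac{1}{236}\right) = 13 \cdot \frac{36815}{236} = \frac{478595}{236}$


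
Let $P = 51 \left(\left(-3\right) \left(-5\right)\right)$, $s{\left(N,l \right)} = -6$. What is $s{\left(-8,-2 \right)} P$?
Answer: $-4590$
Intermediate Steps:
$P = 765$ ($P = 51 \cdot 15 = 765$)
$s{\left(-8,-2 \right)} P = \left(-6\right) 765 = -4590$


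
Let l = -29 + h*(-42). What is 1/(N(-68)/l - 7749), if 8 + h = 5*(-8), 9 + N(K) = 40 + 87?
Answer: -1987/15397145 ≈ -0.00012905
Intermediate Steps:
N(K) = 118 (N(K) = -9 + (40 + 87) = -9 + 127 = 118)
h = -48 (h = -8 + 5*(-8) = -8 - 40 = -48)
l = 1987 (l = -29 - 48*(-42) = -29 + 2016 = 1987)
1/(N(-68)/l - 7749) = 1/(118/1987 - 7749) = 1/(-15397145/1987) = -1987/15397145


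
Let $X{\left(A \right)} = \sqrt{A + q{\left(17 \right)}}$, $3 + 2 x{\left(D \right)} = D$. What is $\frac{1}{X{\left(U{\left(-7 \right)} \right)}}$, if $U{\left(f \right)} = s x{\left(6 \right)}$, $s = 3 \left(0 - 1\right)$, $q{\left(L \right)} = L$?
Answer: $\frac{\sqrt{2}}{5} \approx 0.28284$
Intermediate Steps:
$x{\left(D \right)} = - \frac{3}{2} + \frac{D}{2}$
$s = -3$ ($s = 3 \left(-1\right) = -3$)
$U{\left(f \right)} = - \frac{9}{2}$ ($U{\left(f \right)} = - 3 \left(- \frac{3}{2} + \frac{1}{2} \cdot 6\right) = - 3 \left(- \frac{3}{2} + 3\right) = \left(-3\right) \frac{3}{2} = - \frac{9}{2}$)
$X{\left(A \right)} = \sqrt{17 + A}$ ($X{\left(A \right)} = \sqrt{A + 17} = \sqrt{17 + A}$)
$\frac{1}{X{\left(U{\left(-7 \right)} \right)}} = \frac{1}{\sqrt{17 - \frac{9}{2}}} = \frac{1}{\sqrt{\frac{25}{2}}} = \frac{1}{\frac{5}{2} \sqrt{2}} = \frac{\sqrt{2}}{5}$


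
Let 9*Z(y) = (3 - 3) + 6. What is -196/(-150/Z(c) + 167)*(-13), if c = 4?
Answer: -1274/29 ≈ -43.931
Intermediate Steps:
Z(y) = 2/3 (Z(y) = ((3 - 3) + 6)/9 = (0 + 6)/9 = (1/9)*6 = 2/3)
-196/(-150/Z(c) + 167)*(-13) = -196/(-150/2/3 + 167)*(-13) = -196/(-150*3/2 + 167)*(-13) = -196/(-225 + 167)*(-13) = -196/(-58)*(-13) = -196*(-1/58)*(-13) = (98/29)*(-13) = -1274/29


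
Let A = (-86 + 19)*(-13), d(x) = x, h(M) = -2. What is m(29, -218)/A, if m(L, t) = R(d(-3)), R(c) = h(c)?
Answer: -2/871 ≈ -0.0022962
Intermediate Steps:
R(c) = -2
m(L, t) = -2
A = 871 (A = -67*(-13) = 871)
m(29, -218)/A = -2/871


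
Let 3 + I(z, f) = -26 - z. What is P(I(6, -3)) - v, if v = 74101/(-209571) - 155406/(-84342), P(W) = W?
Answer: -107494344859/2945939547 ≈ -36.489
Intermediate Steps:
I(z, f) = -29 - z (I(z, f) = -3 + (-26 - z) = -29 - z)
v = 4386460714/2945939547 (v = 74101*(-1/209571) - 155406*(-1/84342) = -74101/209571 + 25901/14057 = 4386460714/2945939547 ≈ 1.4890)
P(I(6, -3)) - v = (-29 - 1*6) - 1*4386460714/2945939547 = (-29 - 6) - 4386460714/2945939547 = -35 - 4386460714/2945939547 = -107494344859/2945939547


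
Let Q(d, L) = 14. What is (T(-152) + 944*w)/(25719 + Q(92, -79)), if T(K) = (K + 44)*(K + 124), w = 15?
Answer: 17184/25733 ≈ 0.66778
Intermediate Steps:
T(K) = (44 + K)*(124 + K)
(T(-152) + 944*w)/(25719 + Q(92, -79)) = ((5456 + (-152)² + 168*(-152)) + 944*15)/(25719 + 14) = ((5456 + 23104 - 25536) + 14160)/25733 = (3024 + 14160)*(1/25733) = 17184*(1/25733) = 17184/25733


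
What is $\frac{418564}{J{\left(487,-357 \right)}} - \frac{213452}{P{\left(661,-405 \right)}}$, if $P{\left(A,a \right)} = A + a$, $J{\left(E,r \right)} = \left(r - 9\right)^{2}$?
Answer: $- \frac{1780376483}{2143296} \approx -830.67$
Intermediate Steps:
$J{\left(E,r \right)} = \left(-9 + r\right)^{2}$
$\frac{418564}{J{\left(487,-357 \right)}} - \frac{213452}{P{\left(661,-405 \right)}} = \frac{418564}{\left(-9 - 357\right)^{2}} - \frac{213452}{661 - 405} = \frac{418564}{\left(-366\right)^{2}} - \frac{213452}{256} = \frac{418564}{133956} - \frac{53363}{64} = 418564 \cdot \frac{1}{133956} - \frac{53363}{64} = \frac{104641}{33489} - \frac{53363}{64} = - \frac{1780376483}{2143296}$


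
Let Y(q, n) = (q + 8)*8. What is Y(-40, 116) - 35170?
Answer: -35426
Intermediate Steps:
Y(q, n) = 64 + 8*q (Y(q, n) = (8 + q)*8 = 64 + 8*q)
Y(-40, 116) - 35170 = (64 + 8*(-40)) - 35170 = (64 - 320) - 35170 = -256 - 35170 = -35426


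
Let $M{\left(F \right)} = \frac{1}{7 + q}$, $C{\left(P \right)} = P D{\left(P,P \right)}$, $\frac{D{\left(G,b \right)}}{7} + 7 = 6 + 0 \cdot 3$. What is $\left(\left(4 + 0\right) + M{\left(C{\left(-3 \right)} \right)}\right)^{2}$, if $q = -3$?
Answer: $\frac{289}{16} \approx 18.063$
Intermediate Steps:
$D{\left(G,b \right)} = -7$ ($D{\left(G,b \right)} = -49 + 7 \left(6 + 0 \cdot 3\right) = -49 + 7 \left(6 + 0\right) = -49 + 7 \cdot 6 = -49 + 42 = -7$)
$C{\left(P \right)} = - 7 P$ ($C{\left(P \right)} = P \left(-7\right) = - 7 P$)
$M{\left(F \right)} = \frac{1}{4}$ ($M{\left(F \right)} = \frac{1}{7 - 3} = \frac{1}{4}$)
$\left(\left(4 + 0\right) + M{\left(C{\left(-3 \right)} \right)}\right)^{2} = \left(\left(4 + 0\right) + \frac{1}{4}\right)^{2} = \left(4 + \frac{1}{4}\right)^{2} = \left(\frac{17}{4}\right)^{2} = \frac{289}{16}$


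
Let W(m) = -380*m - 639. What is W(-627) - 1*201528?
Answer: 36093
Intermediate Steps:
W(m) = -639 - 380*m
W(-627) - 1*201528 = (-639 - 380*(-627)) - 1*201528 = (-639 + 238260) - 201528 = 237621 - 201528 = 36093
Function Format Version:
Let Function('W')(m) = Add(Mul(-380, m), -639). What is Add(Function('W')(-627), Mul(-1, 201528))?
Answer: 36093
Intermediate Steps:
Function('W')(m) = Add(-639, Mul(-380, m))
Add(Function('W')(-627), Mul(-1, 201528)) = Add(Add(-639, Mul(-380, -627)), Mul(-1, 201528)) = Add(Add(-639, 238260), -201528) = Add(237621, -201528) = 36093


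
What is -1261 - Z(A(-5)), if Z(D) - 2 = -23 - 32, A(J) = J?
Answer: -1208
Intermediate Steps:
Z(D) = -53 (Z(D) = 2 + (-23 - 32) = 2 - 55 = -53)
-1261 - Z(A(-5)) = -1261 - 1*(-53) = -1261 + 53 = -1208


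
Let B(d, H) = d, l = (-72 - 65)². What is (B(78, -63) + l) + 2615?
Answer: 21462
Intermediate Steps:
l = 18769 (l = (-137)² = 18769)
(B(78, -63) + l) + 2615 = (78 + 18769) + 2615 = 18847 + 2615 = 21462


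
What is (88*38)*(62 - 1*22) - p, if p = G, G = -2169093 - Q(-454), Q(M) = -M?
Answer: 2303307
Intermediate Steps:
G = -2169547 (G = -2169093 - (-1)*(-454) = -2169093 - 1*454 = -2169093 - 454 = -2169547)
p = -2169547
(88*38)*(62 - 1*22) - p = (88*38)*(62 - 1*22) - 1*(-2169547) = 3344*(62 - 22) + 2169547 = 3344*40 + 2169547 = 133760 + 2169547 = 2303307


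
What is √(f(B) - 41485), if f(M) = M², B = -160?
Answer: 3*I*√1765 ≈ 126.04*I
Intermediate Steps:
√(f(B) - 41485) = √((-160)² - 41485) = √(25600 - 41485) = √(-15885) = 3*I*√1765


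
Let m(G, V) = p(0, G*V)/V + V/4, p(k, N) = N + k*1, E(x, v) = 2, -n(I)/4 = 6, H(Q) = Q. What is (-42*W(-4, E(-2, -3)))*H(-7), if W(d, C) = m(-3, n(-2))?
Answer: -2646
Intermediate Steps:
n(I) = -24 (n(I) = -4*6 = -24)
p(k, N) = N + k
m(G, V) = G + V/4 (m(G, V) = (G*V + 0)/V + V/4 = (G*V)/V + V*(1/4) = G + V/4)
W(d, C) = -9 (W(d, C) = -3 + (1/4)*(-24) = -3 - 6 = -9)
(-42*W(-4, E(-2, -3)))*H(-7) = -42*(-9)*(-7) = 378*(-7) = -2646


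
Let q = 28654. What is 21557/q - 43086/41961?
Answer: -110010989/400783498 ≈ -0.27449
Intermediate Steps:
21557/q - 43086/41961 = 21557/28654 - 43086/41961 = 21557*(1/28654) - 43086*1/41961 = 21557/28654 - 14362/13987 = -110010989/400783498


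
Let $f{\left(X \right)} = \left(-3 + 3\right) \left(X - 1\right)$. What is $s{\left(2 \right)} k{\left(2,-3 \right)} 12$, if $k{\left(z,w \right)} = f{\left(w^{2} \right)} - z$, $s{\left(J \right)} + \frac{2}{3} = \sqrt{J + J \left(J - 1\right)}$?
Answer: $-32$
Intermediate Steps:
$f{\left(X \right)} = 0$ ($f{\left(X \right)} = 0 \left(-1 + X\right) = 0$)
$s{\left(J \right)} = - \frac{2}{3} + \sqrt{J + J \left(-1 + J\right)}$ ($s{\left(J \right)} = - \frac{2}{3} + \sqrt{J + J \left(J - 1\right)} = - \frac{2}{3} + \sqrt{J + J \left(-1 + J\right)}$)
$k{\left(z,w \right)} = - z$ ($k{\left(z,w \right)} = 0 - z = - z$)
$s{\left(2 \right)} k{\left(2,-3 \right)} 12 = \left(- \frac{2}{3} + \sqrt{2^{2}}\right) \left(\left(-1\right) 2\right) 12 = \left(- \frac{2}{3} + \sqrt{4}\right) \left(-2\right) 12 = \left(- \frac{2}{3} + 2\right) \left(-2\right) 12 = \frac{4}{3} \left(-2\right) 12 = \left(- \frac{8}{3}\right) 12 = -32$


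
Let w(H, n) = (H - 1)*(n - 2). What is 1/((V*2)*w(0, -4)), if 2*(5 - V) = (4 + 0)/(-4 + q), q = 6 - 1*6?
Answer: 1/66 ≈ 0.015152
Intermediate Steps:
q = 0 (q = 6 - 6 = 0)
w(H, n) = (-1 + H)*(-2 + n)
V = 11/2 (V = 5 - (4 + 0)/(2*(-4 + 0)) = 5 - 2/(-4) = 5 - 2*(-1)/4 = 5 - ½*(-1) = 5 + ½ = 11/2 ≈ 5.5000)
1/((V*2)*w(0, -4)) = 1/(((11/2)*2)*(2 - 1*(-4) - 2*0 + 0*(-4))) = 1/(11*(2 + 4 + 0 + 0)) = 1/(11*6) = 1/66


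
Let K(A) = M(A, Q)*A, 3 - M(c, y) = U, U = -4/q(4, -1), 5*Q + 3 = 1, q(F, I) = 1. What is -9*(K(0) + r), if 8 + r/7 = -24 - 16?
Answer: 3024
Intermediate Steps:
Q = -⅖ (Q = -⅗ + (⅕)*1 = -⅗ + ⅕ = -⅖ ≈ -0.40000)
U = -4 (U = -4/1 = -4*1 = -4)
M(c, y) = 7 (M(c, y) = 3 - 1*(-4) = 3 + 4 = 7)
r = -336 (r = -56 + 7*(-24 - 16) = -56 + 7*(-40) = -56 - 280 = -336)
K(A) = 7*A
-9*(K(0) + r) = -9*(7*0 - 336) = -9*(0 - 336) = -9*(-336) = 3024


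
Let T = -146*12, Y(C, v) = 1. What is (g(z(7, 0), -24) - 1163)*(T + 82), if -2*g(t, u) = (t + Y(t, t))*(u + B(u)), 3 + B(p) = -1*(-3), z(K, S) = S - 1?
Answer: 1942210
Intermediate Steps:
T = -1752
z(K, S) = -1 + S
B(p) = 0 (B(p) = -3 - 1*(-3) = -3 + 3 = 0)
g(t, u) = -u*(1 + t)/2 (g(t, u) = -(t + 1)*(u + 0)/2 = -(1 + t)*u/2 = -u*(1 + t)/2)
(g(z(7, 0), -24) - 1163)*(T + 82) = ((1/2)*(-24)*(-1 - (-1 + 0)) - 1163)*(-1752 + 82) = ((1/2)*(-24)*(-1 - 1*(-1)) - 1163)*(-1670) = ((1/2)*(-24)*(-1 + 1) - 1163)*(-1670) = ((1/2)*(-24)*0 - 1163)*(-1670) = (0 - 1163)*(-1670) = -1163*(-1670) = 1942210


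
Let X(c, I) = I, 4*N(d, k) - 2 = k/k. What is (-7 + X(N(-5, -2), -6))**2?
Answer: 169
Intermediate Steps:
N(d, k) = 3/4 (N(d, k) = 1/2 + (k/k)/4 = 1/2 + (1/4)*1 = 1/2 + 1/4 = 3/4)
(-7 + X(N(-5, -2), -6))**2 = (-7 - 6)**2 = (-13)**2 = 169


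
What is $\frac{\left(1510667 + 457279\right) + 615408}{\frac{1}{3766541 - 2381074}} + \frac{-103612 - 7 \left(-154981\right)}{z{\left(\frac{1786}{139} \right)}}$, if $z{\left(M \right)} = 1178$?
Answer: $\frac{221907406463361}{62} \approx 3.5792 \cdot 10^{12}$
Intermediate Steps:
$\frac{\left(1510667 + 457279\right) + 615408}{\frac{1}{3766541 - 2381074}} + \frac{-103612 - 7 \left(-154981\right)}{z{\left(\frac{1786}{139} \right)}} = \frac{\left(1510667 + 457279\right) + 615408}{\frac{1}{3766541 - 2381074}} + \frac{-103612 - 7 \left(-154981\right)}{1178} = \frac{1967946 + 615408}{\frac{1}{1385467}} + \left(-103612 - -1084867\right) \frac{1}{1178} = 2583354 \frac{1}{\frac{1}{1385467}} + \left(-103612 + 1084867\right) \frac{1}{1178} = 2583354 \cdot 1385467 + 981255 \cdot \frac{1}{1178} = 3579151716318 + \frac{51645}{62} = \frac{221907406463361}{62}$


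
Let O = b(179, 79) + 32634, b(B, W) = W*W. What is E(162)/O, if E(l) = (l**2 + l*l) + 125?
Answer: 52613/38875 ≈ 1.3534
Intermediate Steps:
b(B, W) = W**2
O = 38875 (O = 79**2 + 32634 = 6241 + 32634 = 38875)
E(l) = 125 + 2*l**2 (E(l) = (l**2 + l**2) + 125 = 2*l**2 + 125 = 125 + 2*l**2)
E(162)/O = (125 + 2*162**2)/38875 = (125 + 2*26244)*(1/38875) = (125 + 52488)*(1/38875) = 52613*(1/38875) = 52613/38875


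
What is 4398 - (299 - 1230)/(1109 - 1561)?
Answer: 1986965/452 ≈ 4395.9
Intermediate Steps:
4398 - (299 - 1230)/(1109 - 1561) = 4398 - (-931)/(-452) = 4398 - (-931)*(-1)/452 = 4398 - 1*931/452 = 4398 - 931/452 = 1986965/452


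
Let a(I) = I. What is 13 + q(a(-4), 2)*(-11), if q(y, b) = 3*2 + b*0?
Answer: -53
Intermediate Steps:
q(y, b) = 6 (q(y, b) = 6 + 0 = 6)
13 + q(a(-4), 2)*(-11) = 13 + 6*(-11) = 13 - 66 = -53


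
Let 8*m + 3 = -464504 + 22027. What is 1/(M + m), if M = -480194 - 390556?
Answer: -1/926060 ≈ -1.0798e-6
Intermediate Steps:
m = -55310 (m = -3/8 + (-464504 + 22027)/8 = -3/8 + (⅛)*(-442477) = -3/8 - 442477/8 = -55310)
M = -870750
1/(M + m) = 1/(-870750 - 55310) = 1/(-926060) = -1/926060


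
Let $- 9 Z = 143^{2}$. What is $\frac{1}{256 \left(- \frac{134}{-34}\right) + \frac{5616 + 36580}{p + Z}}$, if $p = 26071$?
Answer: $\frac{1820615}{1840121434} \approx 0.0009894$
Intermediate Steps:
$Z = - \frac{20449}{9}$ ($Z = - \frac{143^{2}}{9} = \left(- \frac{1}{9}\right) 20449 = - \frac{20449}{9} \approx -2272.1$)
$\frac{1}{256 \left(- \frac{134}{-34}\right) + \frac{5616 + 36580}{p + Z}} = \frac{1}{256 \left(- \frac{134}{-34}\right) + \frac{5616 + 36580}{26071 - \frac{20449}{9}}} = \frac{1}{256 \left(\left(-134\right) \left(- \frac{1}{34}\right)\right) + \frac{42196}{\frac{214190}{9}}} = \frac{1}{256 \cdot \frac{67}{17} + 42196 \cdot \frac{9}{214190}} = \frac{1}{\frac{17152}{17} + \frac{189882}{107095}} = \frac{1}{\frac{1840121434}{1820615}} = \frac{1820615}{1840121434}$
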